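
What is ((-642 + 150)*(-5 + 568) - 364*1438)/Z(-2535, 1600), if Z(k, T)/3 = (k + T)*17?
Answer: 47084/2805 ≈ 16.786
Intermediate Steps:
Z(k, T) = 51*T + 51*k (Z(k, T) = 3*((k + T)*17) = 3*((T + k)*17) = 3*(17*T + 17*k) = 51*T + 51*k)
((-642 + 150)*(-5 + 568) - 364*1438)/Z(-2535, 1600) = ((-642 + 150)*(-5 + 568) - 364*1438)/(51*1600 + 51*(-2535)) = (-492*563 - 523432)/(81600 - 129285) = (-276996 - 523432)/(-47685) = -800428*(-1/47685) = 47084/2805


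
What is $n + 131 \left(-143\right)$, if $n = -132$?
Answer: $-18865$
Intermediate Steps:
$n + 131 \left(-143\right) = -132 + 131 \left(-143\right) = -132 - 18733 = -18865$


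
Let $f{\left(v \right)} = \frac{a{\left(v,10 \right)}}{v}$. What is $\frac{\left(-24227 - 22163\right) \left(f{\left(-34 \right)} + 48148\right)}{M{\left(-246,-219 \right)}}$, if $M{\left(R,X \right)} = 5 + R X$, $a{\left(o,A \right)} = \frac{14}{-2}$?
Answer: $- \frac{37971119605}{915943} \approx -41456.0$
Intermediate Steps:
$a{\left(o,A \right)} = -7$ ($a{\left(o,A \right)} = 14 \left(- \frac{1}{2}\right) = -7$)
$f{\left(v \right)} = - \frac{7}{v}$
$\frac{\left(-24227 - 22163\right) \left(f{\left(-34 \right)} + 48148\right)}{M{\left(-246,-219 \right)}} = \frac{\left(-24227 - 22163\right) \left(- \frac{7}{-34} + 48148\right)}{5 - -53874} = \frac{\left(-46390\right) \left(\left(-7\right) \left(- \frac{1}{34}\right) + 48148\right)}{5 + 53874} = \frac{\left(-46390\right) \left(\frac{7}{34} + 48148\right)}{53879} = \left(-46390\right) \frac{1637039}{34} \cdot \frac{1}{53879} = \left(- \frac{37971119605}{17}\right) \frac{1}{53879} = - \frac{37971119605}{915943}$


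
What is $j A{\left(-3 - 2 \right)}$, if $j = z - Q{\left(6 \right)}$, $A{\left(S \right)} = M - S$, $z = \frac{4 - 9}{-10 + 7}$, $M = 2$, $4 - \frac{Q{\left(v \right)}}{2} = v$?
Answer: $\frac{119}{3} \approx 39.667$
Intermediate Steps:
$Q{\left(v \right)} = 8 - 2 v$
$z = \frac{5}{3}$ ($z = - \frac{5}{-3} = \left(-5\right) \left(- \frac{1}{3}\right) = \frac{5}{3} \approx 1.6667$)
$A{\left(S \right)} = 2 - S$
$j = \frac{17}{3}$ ($j = \frac{5}{3} - \left(8 - 12\right) = \frac{5}{3} - -4 = \frac{5}{3} + 4 = \frac{17}{3} \approx 5.6667$)
$j A{\left(-3 - 2 \right)} = \frac{17 \left(2 - \left(-3 - 2\right)\right)}{3} = \frac{17 \left(2 - -5\right)}{3} = \frac{17 \left(2 + 5\right)}{3} = \frac{17}{3} \cdot 7 = \frac{119}{3}$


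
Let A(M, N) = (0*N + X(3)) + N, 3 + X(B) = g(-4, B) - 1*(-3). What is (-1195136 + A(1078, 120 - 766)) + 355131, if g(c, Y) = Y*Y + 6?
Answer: -840636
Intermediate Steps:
g(c, Y) = 6 + Y**2 (g(c, Y) = Y**2 + 6 = 6 + Y**2)
X(B) = 6 + B**2 (X(B) = -3 + ((6 + B**2) - 1*(-3)) = -3 + ((6 + B**2) + 3) = -3 + (9 + B**2) = 6 + B**2)
A(M, N) = 15 + N (A(M, N) = (0*N + (6 + 3**2)) + N = (0 + (6 + 9)) + N = (0 + 15) + N = 15 + N)
(-1195136 + A(1078, 120 - 766)) + 355131 = (-1195136 + (15 + (120 - 766))) + 355131 = (-1195136 + (15 - 646)) + 355131 = (-1195136 - 631) + 355131 = -1195767 + 355131 = -840636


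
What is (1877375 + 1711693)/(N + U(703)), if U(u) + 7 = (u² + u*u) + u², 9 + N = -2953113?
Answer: -1794534/735251 ≈ -2.4407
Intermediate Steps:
N = -2953122 (N = -9 - 2953113 = -2953122)
U(u) = -7 + 3*u² (U(u) = -7 + ((u² + u*u) + u²) = -7 + ((u² + u²) + u²) = -7 + (2*u² + u²) = -7 + 3*u²)
(1877375 + 1711693)/(N + U(703)) = (1877375 + 1711693)/(-2953122 + (-7 + 3*703²)) = 3589068/(-2953122 + (-7 + 3*494209)) = 3589068/(-2953122 + (-7 + 1482627)) = 3589068/(-2953122 + 1482620) = 3589068/(-1470502) = 3589068*(-1/1470502) = -1794534/735251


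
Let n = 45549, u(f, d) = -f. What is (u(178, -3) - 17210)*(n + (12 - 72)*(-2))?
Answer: -794092572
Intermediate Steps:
(u(178, -3) - 17210)*(n + (12 - 72)*(-2)) = (-1*178 - 17210)*(45549 + (12 - 72)*(-2)) = (-178 - 17210)*(45549 - 60*(-2)) = -17388*(45549 + 120) = -17388*45669 = -794092572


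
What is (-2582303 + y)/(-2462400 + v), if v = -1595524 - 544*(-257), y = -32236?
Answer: 2614539/3918116 ≈ 0.66729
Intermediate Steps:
v = -1455716 (v = -1595524 - 1*(-139808) = -1595524 + 139808 = -1455716)
(-2582303 + y)/(-2462400 + v) = (-2582303 - 32236)/(-2462400 - 1455716) = -2614539/(-3918116) = -2614539*(-1/3918116) = 2614539/3918116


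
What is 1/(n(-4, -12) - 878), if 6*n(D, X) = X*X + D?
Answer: -3/2564 ≈ -0.0011700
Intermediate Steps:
n(D, X) = D/6 + X²/6 (n(D, X) = (X*X + D)/6 = (X² + D)/6 = (D + X²)/6 = D/6 + X²/6)
1/(n(-4, -12) - 878) = 1/(((⅙)*(-4) + (⅙)*(-12)²) - 878) = 1/((-⅔ + (⅙)*144) - 878) = 1/((-⅔ + 24) - 878) = 1/(70/3 - 878) = 1/(-2564/3) = -3/2564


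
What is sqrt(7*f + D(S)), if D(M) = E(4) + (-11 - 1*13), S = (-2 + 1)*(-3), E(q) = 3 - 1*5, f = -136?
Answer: I*sqrt(978) ≈ 31.273*I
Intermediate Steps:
E(q) = -2 (E(q) = 3 - 5 = -2)
S = 3 (S = -1*(-3) = 3)
D(M) = -26 (D(M) = -2 + (-11 - 1*13) = -2 + (-11 - 13) = -2 - 24 = -26)
sqrt(7*f + D(S)) = sqrt(7*(-136) - 26) = sqrt(-952 - 26) = sqrt(-978) = I*sqrt(978)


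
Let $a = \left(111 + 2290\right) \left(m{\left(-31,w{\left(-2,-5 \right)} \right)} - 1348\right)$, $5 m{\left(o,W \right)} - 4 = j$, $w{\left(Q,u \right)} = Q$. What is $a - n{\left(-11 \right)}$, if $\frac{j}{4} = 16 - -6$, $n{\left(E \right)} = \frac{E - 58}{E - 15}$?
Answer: $- \frac{415008393}{130} \approx -3.1924 \cdot 10^{6}$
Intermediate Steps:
$n{\left(E \right)} = \frac{-58 + E}{-15 + E}$
$j = 88$ ($j = 4 \left(16 - -6\right) = 4 \left(16 + 6\right) = 4 \cdot 22 = 88$)
$m{\left(o,W \right)} = \frac{92}{5}$ ($m{\left(o,W \right)} = \frac{4}{5} + \frac{1}{5} \cdot 88 = \frac{4}{5} + \frac{88}{5} = \frac{92}{5}$)
$a = - \frac{15961848}{5}$ ($a = \left(111 + 2290\right) \left(\frac{92}{5} - 1348\right) = 2401 \left(- \frac{6648}{5}\right) = - \frac{15961848}{5} \approx -3.1924 \cdot 10^{6}$)
$a - n{\left(-11 \right)} = - \frac{15961848}{5} - \frac{-58 - 11}{-15 - 11} = - \frac{15961848}{5} - \frac{1}{-26} \left(-69\right) = - \frac{15961848}{5} - \left(- \frac{1}{26}\right) \left(-69\right) = - \frac{15961848}{5} - \frac{69}{26} = - \frac{415008393}{130}$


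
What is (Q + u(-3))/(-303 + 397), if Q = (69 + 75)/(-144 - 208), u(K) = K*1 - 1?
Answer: -97/2068 ≈ -0.046905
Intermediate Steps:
u(K) = -1 + K (u(K) = K - 1 = -1 + K)
Q = -9/22 (Q = 144/(-352) = 144*(-1/352) = -9/22 ≈ -0.40909)
(Q + u(-3))/(-303 + 397) = (-9/22 + (-1 - 3))/(-303 + 397) = (-9/22 - 4)/94 = -97/22*1/94 = -97/2068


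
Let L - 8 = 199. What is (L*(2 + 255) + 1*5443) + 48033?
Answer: 106675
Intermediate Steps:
L = 207 (L = 8 + 199 = 207)
(L*(2 + 255) + 1*5443) + 48033 = (207*(2 + 255) + 1*5443) + 48033 = (207*257 + 5443) + 48033 = (53199 + 5443) + 48033 = 58642 + 48033 = 106675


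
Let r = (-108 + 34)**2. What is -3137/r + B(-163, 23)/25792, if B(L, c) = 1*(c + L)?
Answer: -5104759/8827312 ≈ -0.57829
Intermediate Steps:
r = 5476 (r = (-74)**2 = 5476)
B(L, c) = L + c (B(L, c) = 1*(L + c) = L + c)
-3137/r + B(-163, 23)/25792 = -3137/5476 + (-163 + 23)/25792 = -3137*1/5476 - 140*1/25792 = -3137/5476 - 35/6448 = -5104759/8827312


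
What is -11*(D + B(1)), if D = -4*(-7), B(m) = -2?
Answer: -286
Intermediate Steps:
D = 28
-11*(D + B(1)) = -11*(28 - 2) = -11*26 = -286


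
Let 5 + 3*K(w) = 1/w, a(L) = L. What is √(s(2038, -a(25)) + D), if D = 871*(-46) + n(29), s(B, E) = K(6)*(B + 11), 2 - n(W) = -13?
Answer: I*√1560678/6 ≈ 208.21*I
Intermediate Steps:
n(W) = 15 (n(W) = 2 - 1*(-13) = 2 + 13 = 15)
K(w) = -5/3 + 1/(3*w)
s(B, E) = -319/18 - 29*B/18 (s(B, E) = ((⅓)*(1 - 5*6)/6)*(B + 11) = ((⅓)*(⅙)*(1 - 30))*(11 + B) = ((⅓)*(⅙)*(-29))*(11 + B) = -29*(11 + B)/18 = -319/18 - 29*B/18)
D = -40051 (D = 871*(-46) + 15 = -40066 + 15 = -40051)
√(s(2038, -a(25)) + D) = √((-319/18 - 29/18*2038) - 40051) = √((-319/18 - 29551/9) - 40051) = √(-19807/6 - 40051) = √(-260113/6) = I*√1560678/6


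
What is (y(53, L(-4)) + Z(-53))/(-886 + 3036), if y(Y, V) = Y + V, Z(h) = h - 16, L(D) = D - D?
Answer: -8/1075 ≈ -0.0074419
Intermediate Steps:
L(D) = 0
Z(h) = -16 + h
y(Y, V) = V + Y
(y(53, L(-4)) + Z(-53))/(-886 + 3036) = ((0 + 53) + (-16 - 53))/(-886 + 3036) = (53 - 69)/2150 = -16*1/2150 = -8/1075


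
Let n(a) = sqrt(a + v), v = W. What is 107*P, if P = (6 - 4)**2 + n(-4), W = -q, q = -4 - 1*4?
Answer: 642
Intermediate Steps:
q = -8 (q = -4 - 4 = -8)
W = 8 (W = -1*(-8) = 8)
v = 8
n(a) = sqrt(8 + a) (n(a) = sqrt(a + 8) = sqrt(8 + a))
P = 6 (P = (6 - 4)**2 + sqrt(8 - 4) = 2**2 + sqrt(4) = 4 + 2 = 6)
107*P = 107*6 = 642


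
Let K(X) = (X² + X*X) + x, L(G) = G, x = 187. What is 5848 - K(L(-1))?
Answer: 5659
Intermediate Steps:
K(X) = 187 + 2*X² (K(X) = (X² + X*X) + 187 = (X² + X²) + 187 = 2*X² + 187 = 187 + 2*X²)
5848 - K(L(-1)) = 5848 - (187 + 2*(-1)²) = 5848 - (187 + 2*1) = 5848 - (187 + 2) = 5848 - 1*189 = 5848 - 189 = 5659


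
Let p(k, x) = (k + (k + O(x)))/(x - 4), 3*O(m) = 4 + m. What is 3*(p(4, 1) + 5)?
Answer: 16/3 ≈ 5.3333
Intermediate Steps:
O(m) = 4/3 + m/3 (O(m) = (4 + m)/3 = 4/3 + m/3)
p(k, x) = (4/3 + 2*k + x/3)/(-4 + x) (p(k, x) = (k + (k + (4/3 + x/3)))/(x - 4) = (k + (4/3 + k + x/3))/(-4 + x) = (4/3 + 2*k + x/3)/(-4 + x))
3*(p(4, 1) + 5) = 3*((4 + 1 + 6*4)/(3*(-4 + 1)) + 5) = 3*((⅓)*(4 + 1 + 24)/(-3) + 5) = 3*((⅓)*(-⅓)*29 + 5) = 3*(-29/9 + 5) = 3*(16/9) = 16/3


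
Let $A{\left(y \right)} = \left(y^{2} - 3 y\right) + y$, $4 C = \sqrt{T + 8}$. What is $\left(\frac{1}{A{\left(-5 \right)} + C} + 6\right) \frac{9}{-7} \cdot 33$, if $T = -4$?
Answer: $- \frac{127116}{497} \approx -255.77$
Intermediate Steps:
$C = \frac{1}{2}$ ($C = \frac{\sqrt{-4 + 8}}{4} = \frac{\sqrt{4}}{4} = \frac{1}{4} \cdot 2 = \frac{1}{2} \approx 0.5$)
$A{\left(y \right)} = y^{2} - 2 y$
$\left(\frac{1}{A{\left(-5 \right)} + C} + 6\right) \frac{9}{-7} \cdot 33 = \left(\frac{1}{- 5 \left(-2 - 5\right) + \frac{1}{2}} + 6\right) \frac{9}{-7} \cdot 33 = \left(\frac{1}{\left(-5\right) \left(-7\right) + \frac{1}{2}} + 6\right) 9 \left(- \frac{1}{7}\right) 33 = \left(\frac{1}{35 + \frac{1}{2}} + 6\right) \left(- \frac{9}{7}\right) 33 = \left(\frac{1}{\frac{71}{2}} + 6\right) \left(- \frac{9}{7}\right) 33 = \left(\frac{2}{71} + 6\right) \left(- \frac{9}{7}\right) 33 = \frac{428}{71} \left(- \frac{9}{7}\right) 33 = \left(- \frac{3852}{497}\right) 33 = - \frac{127116}{497}$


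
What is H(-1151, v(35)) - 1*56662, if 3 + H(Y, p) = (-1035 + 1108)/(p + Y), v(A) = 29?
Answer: -63578203/1122 ≈ -56665.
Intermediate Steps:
H(Y, p) = -3 + 73/(Y + p) (H(Y, p) = -3 + (-1035 + 1108)/(p + Y) = -3 + 73/(Y + p))
H(-1151, v(35)) - 1*56662 = (73 - 3*(-1151) - 3*29)/(-1151 + 29) - 1*56662 = (73 + 3453 - 87)/(-1122) - 56662 = -1/1122*3439 - 56662 = -3439/1122 - 56662 = -63578203/1122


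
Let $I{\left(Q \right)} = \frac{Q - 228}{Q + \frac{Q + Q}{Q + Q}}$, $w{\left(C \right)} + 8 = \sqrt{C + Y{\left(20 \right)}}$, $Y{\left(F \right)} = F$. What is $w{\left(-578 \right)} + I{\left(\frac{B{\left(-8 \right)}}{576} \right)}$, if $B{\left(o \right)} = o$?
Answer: $- \frac{16985}{71} + 3 i \sqrt{62} \approx -239.23 + 23.622 i$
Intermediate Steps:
$w{\left(C \right)} = -8 + \sqrt{20 + C}$ ($w{\left(C \right)} = -8 + \sqrt{C + 20} = -8 + \sqrt{20 + C}$)
$I{\left(Q \right)} = \frac{-228 + Q}{1 + Q}$ ($I{\left(Q \right)} = \frac{-228 + Q}{Q + \frac{2 Q}{2 Q}} = \frac{-228 + Q}{Q + 2 Q \frac{1}{2 Q}} = \frac{-228 + Q}{Q + 1} = \frac{-228 + Q}{1 + Q}$)
$w{\left(-578 \right)} + I{\left(\frac{B{\left(-8 \right)}}{576} \right)} = \left(-8 + \sqrt{20 - 578}\right) + \frac{-228 - \frac{8}{576}}{1 - \frac{8}{576}} = \left(-8 + \sqrt{-558}\right) + \frac{-228 - \frac{1}{72}}{1 - \frac{1}{72}} = \left(-8 + 3 i \sqrt{62}\right) + \frac{-228 - \frac{1}{72}}{1 - \frac{1}{72}} = \left(-8 + 3 i \sqrt{62}\right) + \frac{1}{\frac{71}{72}} \left(- \frac{16417}{72}\right) = \left(-8 + 3 i \sqrt{62}\right) + \frac{72}{71} \left(- \frac{16417}{72}\right) = \left(-8 + 3 i \sqrt{62}\right) - \frac{16417}{71} = - \frac{16985}{71} + 3 i \sqrt{62}$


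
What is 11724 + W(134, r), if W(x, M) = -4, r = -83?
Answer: 11720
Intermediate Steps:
11724 + W(134, r) = 11724 - 4 = 11720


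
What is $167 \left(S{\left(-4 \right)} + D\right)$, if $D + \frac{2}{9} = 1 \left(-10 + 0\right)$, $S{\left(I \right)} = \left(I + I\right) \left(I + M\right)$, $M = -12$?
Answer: $\frac{177020}{9} \approx 19669.0$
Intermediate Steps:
$S{\left(I \right)} = 2 I \left(-12 + I\right)$ ($S{\left(I \right)} = \left(I + I\right) \left(I - 12\right) = 2 I \left(-12 + I\right)$)
$D = - \frac{92}{9}$ ($D = - \frac{2}{9} + 1 \left(-10 + 0\right) = - \frac{2}{9} + 1 \left(-10\right) = - \frac{2}{9} - 10 = - \frac{92}{9} \approx -10.222$)
$167 \left(S{\left(-4 \right)} + D\right) = 167 \left(2 \left(-4\right) \left(-12 - 4\right) - \frac{92}{9}\right) = 167 \left(2 \left(-4\right) \left(-16\right) - \frac{92}{9}\right) = 167 \left(128 - \frac{92}{9}\right) = 167 \cdot \frac{1060}{9} = \frac{177020}{9}$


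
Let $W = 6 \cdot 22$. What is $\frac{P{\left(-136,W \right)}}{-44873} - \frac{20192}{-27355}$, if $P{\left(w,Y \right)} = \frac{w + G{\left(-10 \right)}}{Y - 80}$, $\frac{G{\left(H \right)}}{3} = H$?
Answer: $\frac{23560236481}{31915023790} \approx 0.73822$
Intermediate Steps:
$G{\left(H \right)} = 3 H$
$W = 132$
$P{\left(w,Y \right)} = \frac{-30 + w}{-80 + Y}$ ($P{\left(w,Y \right)} = \frac{w + 3 \left(-10\right)}{Y - 80} = \frac{w - 30}{-80 + Y} = \frac{-30 + w}{-80 + Y}$)
$\frac{P{\left(-136,W \right)}}{-44873} - \frac{20192}{-27355} = \frac{\frac{1}{-80 + 132} \left(-30 - 136\right)}{-44873} - \frac{20192}{-27355} = \frac{1}{52} \left(-166\right) \left(- \frac{1}{44873}\right) - - \frac{20192}{27355} = \frac{1}{52} \left(-166\right) \left(- \frac{1}{44873}\right) + \frac{20192}{27355} = \left(- \frac{83}{26}\right) \left(- \frac{1}{44873}\right) + \frac{20192}{27355} = \frac{83}{1166698} + \frac{20192}{27355} = \frac{23560236481}{31915023790}$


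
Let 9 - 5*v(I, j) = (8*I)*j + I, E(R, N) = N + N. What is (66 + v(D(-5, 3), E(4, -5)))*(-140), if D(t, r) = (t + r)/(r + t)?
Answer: -11704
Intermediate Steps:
E(R, N) = 2*N
D(t, r) = 1 (D(t, r) = (r + t)/(r + t) = 1)
v(I, j) = 9/5 - I/5 - 8*I*j/5 (v(I, j) = 9/5 - ((8*I)*j + I)/5 = 9/5 - (8*I*j + I)/5 = 9/5 - (I + 8*I*j)/5 = 9/5 + (-I/5 - 8*I*j/5) = 9/5 - I/5 - 8*I*j/5)
(66 + v(D(-5, 3), E(4, -5)))*(-140) = (66 + (9/5 - ⅕*1 - 8/5*1*2*(-5)))*(-140) = (66 + (9/5 - ⅕ - 8/5*1*(-10)))*(-140) = (66 + (9/5 - ⅕ + 16))*(-140) = (66 + 88/5)*(-140) = (418/5)*(-140) = -11704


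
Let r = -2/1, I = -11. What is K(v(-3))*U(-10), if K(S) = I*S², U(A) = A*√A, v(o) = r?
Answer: 440*I*√10 ≈ 1391.4*I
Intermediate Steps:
r = -2 (r = -2*1 = -2)
v(o) = -2
U(A) = A^(3/2)
K(S) = -11*S²
K(v(-3))*U(-10) = (-11*(-2)²)*(-10)^(3/2) = (-11*4)*(-10*I*√10) = -(-440)*I*√10 = 440*I*√10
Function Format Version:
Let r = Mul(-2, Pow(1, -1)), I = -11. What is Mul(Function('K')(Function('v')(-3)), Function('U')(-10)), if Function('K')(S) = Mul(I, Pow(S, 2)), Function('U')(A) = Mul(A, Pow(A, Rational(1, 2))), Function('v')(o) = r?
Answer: Mul(440, I, Pow(10, Rational(1, 2))) ≈ Mul(1391.4, I)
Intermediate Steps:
r = -2 (r = Mul(-2, 1) = -2)
Function('v')(o) = -2
Function('U')(A) = Pow(A, Rational(3, 2))
Function('K')(S) = Mul(-11, Pow(S, 2))
Mul(Function('K')(Function('v')(-3)), Function('U')(-10)) = Mul(Mul(-11, Pow(-2, 2)), Pow(-10, Rational(3, 2))) = Mul(Mul(-11, 4), Mul(-10, I, Pow(10, Rational(1, 2)))) = Mul(-44, Mul(-10, I, Pow(10, Rational(1, 2)))) = Mul(440, I, Pow(10, Rational(1, 2)))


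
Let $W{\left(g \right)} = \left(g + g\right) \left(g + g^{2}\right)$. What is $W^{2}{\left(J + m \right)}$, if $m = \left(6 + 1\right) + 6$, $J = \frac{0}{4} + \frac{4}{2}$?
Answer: $51840000$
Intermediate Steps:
$J = 2$ ($J = 0 \cdot \frac{1}{4} + 4 \cdot \frac{1}{2} = 0 + 2 = 2$)
$m = 13$ ($m = 7 + 6 = 13$)
$W{\left(g \right)} = 2 g \left(g + g^{2}\right)$
$W^{2}{\left(J + m \right)} = \left(2 \left(2 + 13\right)^{2} \left(1 + \left(2 + 13\right)\right)\right)^{2} = \left(2 \cdot 15^{2} \left(1 + 15\right)\right)^{2} = \left(2 \cdot 225 \cdot 16\right)^{2} = 7200^{2} = 51840000$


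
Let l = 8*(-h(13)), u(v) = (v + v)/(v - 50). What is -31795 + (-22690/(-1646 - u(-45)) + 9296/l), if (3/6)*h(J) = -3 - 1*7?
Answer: -1240849956/39115 ≈ -31723.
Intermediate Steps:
u(v) = 2*v/(-50 + v) (u(v) = (2*v)/(-50 + v) = 2*v/(-50 + v))
h(J) = -20 (h(J) = 2*(-3 - 1*7) = 2*(-3 - 7) = 2*(-10) = -20)
l = 160 (l = 8*(-1*(-20)) = 8*20 = 160)
-31795 + (-22690/(-1646 - u(-45)) + 9296/l) = -31795 + (-22690/(-1646 - 2*(-45)/(-50 - 45)) + 9296/160) = -31795 + (-22690/(-1646 - 2*(-45)/(-95)) + 9296*(1/160)) = -31795 + (-22690/(-1646 - 2*(-45)*(-1)/95) + 581/10) = -31795 + (-22690/(-1646 - 1*18/19) + 581/10) = -31795 + (-22690/(-1646 - 18/19) + 581/10) = -31795 + (-22690/(-31292/19) + 581/10) = -31795 + (-22690*(-19/31292) + 581/10) = -31795 + (215555/15646 + 581/10) = -31795 + 2811469/39115 = -1240849956/39115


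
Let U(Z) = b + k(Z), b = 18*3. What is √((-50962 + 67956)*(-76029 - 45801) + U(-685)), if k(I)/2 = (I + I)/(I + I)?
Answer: 2*I*√517594741 ≈ 45501.0*I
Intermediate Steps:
k(I) = 2 (k(I) = 2*((I + I)/(I + I)) = 2*((2*I)/((2*I))) = 2*((2*I)*(1/(2*I))) = 2*1 = 2)
b = 54
U(Z) = 56 (U(Z) = 54 + 2 = 56)
√((-50962 + 67956)*(-76029 - 45801) + U(-685)) = √((-50962 + 67956)*(-76029 - 45801) + 56) = √(16994*(-121830) + 56) = √(-2070379020 + 56) = √(-2070378964) = 2*I*√517594741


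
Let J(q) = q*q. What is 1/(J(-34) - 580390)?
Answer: -1/579234 ≈ -1.7264e-6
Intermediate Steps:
J(q) = q²
1/(J(-34) - 580390) = 1/((-34)² - 580390) = 1/(1156 - 580390) = 1/(-579234) = -1/579234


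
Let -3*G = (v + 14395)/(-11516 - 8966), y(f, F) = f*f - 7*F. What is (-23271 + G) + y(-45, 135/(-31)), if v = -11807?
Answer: -20205893249/952413 ≈ -21215.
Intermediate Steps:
y(f, F) = f² - 7*F
G = 1294/30723 (G = -(-11807 + 14395)/(3*(-11516 - 8966)) = -2588/(3*(-20482)) = -2588*(-1)/(3*20482) = -⅓*(-1294/10241) = 1294/30723 ≈ 0.042118)
(-23271 + G) + y(-45, 135/(-31)) = (-23271 + 1294/30723) + ((-45)² - 945/(-31)) = -714953639/30723 + (2025 - 945*(-1)/31) = -714953639/30723 + (2025 - 7*(-135/31)) = -714953639/30723 + (2025 + 945/31) = -714953639/30723 + 63720/31 = -20205893249/952413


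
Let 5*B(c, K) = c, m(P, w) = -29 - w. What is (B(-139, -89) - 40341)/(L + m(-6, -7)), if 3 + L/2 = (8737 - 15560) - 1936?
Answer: 100922/43865 ≈ 2.3007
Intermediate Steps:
B(c, K) = c/5
L = -17524 (L = -6 + 2*((8737 - 15560) - 1936) = -6 + 2*(-6823 - 1936) = -6 + 2*(-8759) = -6 - 17518 = -17524)
(B(-139, -89) - 40341)/(L + m(-6, -7)) = ((⅕)*(-139) - 40341)/(-17524 + (-29 - 1*(-7))) = (-139/5 - 40341)/(-17524 + (-29 + 7)) = -201844/(5*(-17524 - 22)) = -201844/5/(-17546) = -201844/5*(-1/17546) = 100922/43865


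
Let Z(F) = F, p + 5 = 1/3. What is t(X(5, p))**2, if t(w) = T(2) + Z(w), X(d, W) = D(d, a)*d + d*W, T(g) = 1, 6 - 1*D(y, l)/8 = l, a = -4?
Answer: 1283689/9 ≈ 1.4263e+5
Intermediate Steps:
D(y, l) = 48 - 8*l
p = -14/3 (p = -5 + 1/3 = -14/3 ≈ -4.6667)
X(d, W) = 80*d + W*d (X(d, W) = (48 - 8*(-4))*d + d*W = (48 + 32)*d + W*d = 80*d + W*d)
t(w) = 1 + w
t(X(5, p))**2 = (1 + 5*(80 - 14/3))**2 = (1 + 5*(226/3))**2 = (1 + 1130/3)**2 = (1133/3)**2 = 1283689/9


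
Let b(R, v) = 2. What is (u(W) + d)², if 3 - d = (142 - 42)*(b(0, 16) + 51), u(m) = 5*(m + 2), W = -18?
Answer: 28912129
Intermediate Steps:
u(m) = 10 + 5*m (u(m) = 5*(2 + m) = 10 + 5*m)
d = -5297 (d = 3 - (142 - 42)*(2 + 51) = 3 - 100*53 = 3 - 1*5300 = 3 - 5300 = -5297)
(u(W) + d)² = ((10 + 5*(-18)) - 5297)² = ((10 - 90) - 5297)² = (-80 - 5297)² = (-5377)² = 28912129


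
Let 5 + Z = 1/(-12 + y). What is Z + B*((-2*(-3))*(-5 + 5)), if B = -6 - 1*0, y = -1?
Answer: -66/13 ≈ -5.0769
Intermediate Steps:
Z = -66/13 (Z = -5 + 1/(-12 - 1) = -5 + 1/(-13) = -5 - 1/13 = -66/13 ≈ -5.0769)
B = -6 (B = -6 + 0 = -6)
Z + B*((-2*(-3))*(-5 + 5)) = -66/13 - 6*(-2*(-3))*(-5 + 5) = -66/13 - 36*0 = -66/13 - 6*0 = -66/13 + 0 = -66/13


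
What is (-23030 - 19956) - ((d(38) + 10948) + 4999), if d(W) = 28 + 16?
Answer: -58977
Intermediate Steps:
d(W) = 44
(-23030 - 19956) - ((d(38) + 10948) + 4999) = (-23030 - 19956) - ((44 + 10948) + 4999) = -42986 - (10992 + 4999) = -42986 - 1*15991 = -42986 - 15991 = -58977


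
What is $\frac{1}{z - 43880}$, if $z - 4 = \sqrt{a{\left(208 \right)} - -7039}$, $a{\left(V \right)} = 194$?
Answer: $- \frac{43876}{1925096143} - \frac{\sqrt{7233}}{1925096143} \approx -2.2836 \cdot 10^{-5}$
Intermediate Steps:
$z = 4 + \sqrt{7233}$ ($z = 4 + \sqrt{194 - -7039} = 4 + \sqrt{194 + \left(-13373 + 20412\right)} = 4 + \sqrt{194 + 7039} = 4 + \sqrt{7233} \approx 89.047$)
$\frac{1}{z - 43880} = \frac{1}{\left(4 + \sqrt{7233}\right) - 43880} = \frac{1}{-43876 + \sqrt{7233}}$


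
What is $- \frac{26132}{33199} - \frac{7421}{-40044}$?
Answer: $- \frac{800060029}{1329420756} \approx -0.60181$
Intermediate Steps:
$- \frac{26132}{33199} - \frac{7421}{-40044} = \left(-26132\right) \frac{1}{33199} - - \frac{7421}{40044} = - \frac{26132}{33199} + \frac{7421}{40044} = - \frac{800060029}{1329420756}$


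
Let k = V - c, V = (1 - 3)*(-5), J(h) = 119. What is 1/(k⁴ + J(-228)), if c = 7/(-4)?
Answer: 256/4910145 ≈ 5.2137e-5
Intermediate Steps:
V = 10 (V = -2*(-5) = 10)
c = -7/4 (c = 7*(-¼) = -7/4 ≈ -1.7500)
k = 47/4 (k = 10 - 1*(-7/4) = 10 + 7/4 = 47/4 ≈ 11.750)
1/(k⁴ + J(-228)) = 1/((47/4)⁴ + 119) = 1/(4879681/256 + 119) = 1/(4910145/256) = 256/4910145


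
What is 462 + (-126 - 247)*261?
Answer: -96891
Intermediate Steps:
462 + (-126 - 247)*261 = 462 - 373*261 = 462 - 97353 = -96891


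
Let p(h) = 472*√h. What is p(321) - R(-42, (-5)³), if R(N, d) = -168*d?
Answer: -21000 + 472*√321 ≈ -12543.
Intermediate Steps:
p(321) - R(-42, (-5)³) = 472*√321 - (-168)*(-5)³ = 472*√321 - (-168)*(-125) = 472*√321 - 1*21000 = 472*√321 - 21000 = -21000 + 472*√321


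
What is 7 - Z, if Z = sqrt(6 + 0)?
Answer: 7 - sqrt(6) ≈ 4.5505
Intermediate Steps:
Z = sqrt(6) ≈ 2.4495
7 - Z = 7 - sqrt(6)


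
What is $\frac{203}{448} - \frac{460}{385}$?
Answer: $- \frac{3655}{4928} \approx -0.74168$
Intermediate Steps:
$\frac{203}{448} - \frac{460}{385} = 203 \cdot \frac{1}{448} - \frac{92}{77} = \frac{29}{64} - \frac{92}{77} = - \frac{3655}{4928}$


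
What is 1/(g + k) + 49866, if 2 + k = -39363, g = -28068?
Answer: 3362613977/67433 ≈ 49866.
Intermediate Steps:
k = -39365 (k = -2 - 39363 = -39365)
1/(g + k) + 49866 = 1/(-28068 - 39365) + 49866 = 1/(-67433) + 49866 = -1/67433 + 49866 = 3362613977/67433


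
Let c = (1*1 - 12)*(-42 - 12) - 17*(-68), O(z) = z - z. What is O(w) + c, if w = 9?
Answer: 1750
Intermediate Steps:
O(z) = 0
c = 1750 (c = (1 - 12)*(-54) + 1156 = -11*(-54) + 1156 = 594 + 1156 = 1750)
O(w) + c = 0 + 1750 = 1750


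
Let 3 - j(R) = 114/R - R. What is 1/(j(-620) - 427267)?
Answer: -310/132643983 ≈ -2.3371e-6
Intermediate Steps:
j(R) = 3 + R - 114/R (j(R) = 3 - (114/R - R) = 3 - (-R + 114/R) = 3 + (R - 114/R) = 3 + R - 114/R)
1/(j(-620) - 427267) = 1/((3 - 620 - 114/(-620)) - 427267) = 1/((3 - 620 - 114*(-1/620)) - 427267) = 1/((3 - 620 + 57/310) - 427267) = 1/(-191213/310 - 427267) = 1/(-132643983/310) = -310/132643983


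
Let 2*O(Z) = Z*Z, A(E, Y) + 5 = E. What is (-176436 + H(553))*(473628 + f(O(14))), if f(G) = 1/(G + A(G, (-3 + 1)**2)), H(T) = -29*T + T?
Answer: -17361649172080/191 ≈ -9.0899e+10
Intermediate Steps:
A(E, Y) = -5 + E
H(T) = -28*T
O(Z) = Z**2/2 (O(Z) = (Z*Z)/2 = Z**2/2)
f(G) = 1/(-5 + 2*G) (f(G) = 1/(G + (-5 + G)) = 1/(-5 + 2*G))
(-176436 + H(553))*(473628 + f(O(14))) = (-176436 - 28*553)*(473628 + 1/(-5 + 2*((1/2)*14**2))) = (-176436 - 15484)*(473628 + 1/(-5 + 2*((1/2)*196))) = -191920*(473628 + 1/(-5 + 2*98)) = -191920*(473628 + 1/(-5 + 196)) = -191920*(473628 + 1/191) = -191920*90462949/191 = -17361649172080/191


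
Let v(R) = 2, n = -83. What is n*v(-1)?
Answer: -166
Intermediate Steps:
n*v(-1) = -83*2 = -166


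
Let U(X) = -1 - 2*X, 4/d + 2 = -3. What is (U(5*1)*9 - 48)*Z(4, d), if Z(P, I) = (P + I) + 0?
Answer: -2352/5 ≈ -470.40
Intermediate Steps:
d = -⅘ (d = 4/(-2 - 3) = 4/(-5) = 4*(-⅕) = -⅘ ≈ -0.80000)
Z(P, I) = I + P (Z(P, I) = (I + P) + 0 = I + P)
(U(5*1)*9 - 48)*Z(4, d) = ((-1 - 10)*9 - 48)*(-⅘ + 4) = ((-1 - 2*5)*9 - 48)*(16/5) = ((-1 - 10)*9 - 48)*(16/5) = (-11*9 - 48)*(16/5) = (-99 - 48)*(16/5) = -147*16/5 = -2352/5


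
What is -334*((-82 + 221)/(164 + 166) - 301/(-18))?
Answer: -2834324/495 ≈ -5725.9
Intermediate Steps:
-334*((-82 + 221)/(164 + 166) - 301/(-18)) = -334*(139/330 - 301*(-1/18)) = -334*(139*(1/330) + 301/18) = -334*(139/330 + 301/18) = -334*8486/495 = -2834324/495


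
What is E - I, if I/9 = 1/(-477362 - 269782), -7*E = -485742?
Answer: 40324357879/581112 ≈ 69392.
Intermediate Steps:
E = 485742/7 (E = -⅐*(-485742) = 485742/7 ≈ 69392.)
I = -1/83016 (I = 9/(-477362 - 269782) = 9/(-747144) = 9*(-1/747144) = -1/83016 ≈ -1.2046e-5)
E - I = 485742/7 - 1*(-1/83016) = 485742/7 + 1/83016 = 40324357879/581112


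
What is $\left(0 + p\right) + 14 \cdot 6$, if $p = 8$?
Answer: $92$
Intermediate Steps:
$\left(0 + p\right) + 14 \cdot 6 = \left(0 + 8\right) + 14 \cdot 6 = 8 + 84 = 92$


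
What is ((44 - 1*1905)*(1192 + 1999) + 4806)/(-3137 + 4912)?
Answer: -1186729/355 ≈ -3342.9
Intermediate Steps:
((44 - 1*1905)*(1192 + 1999) + 4806)/(-3137 + 4912) = ((44 - 1905)*3191 + 4806)/1775 = (-1861*3191 + 4806)*(1/1775) = (-5938451 + 4806)*(1/1775) = -5933645*1/1775 = -1186729/355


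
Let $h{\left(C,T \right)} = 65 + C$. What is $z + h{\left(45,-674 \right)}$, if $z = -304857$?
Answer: $-304747$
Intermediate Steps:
$z + h{\left(45,-674 \right)} = -304857 + \left(65 + 45\right) = -304857 + 110 = -304747$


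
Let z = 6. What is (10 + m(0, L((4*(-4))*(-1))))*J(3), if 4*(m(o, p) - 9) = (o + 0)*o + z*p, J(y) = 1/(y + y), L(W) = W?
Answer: 43/6 ≈ 7.1667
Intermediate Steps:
J(y) = 1/(2*y)
m(o, p) = 9 + o²/4 + 3*p/2 (m(o, p) = 9 + ((o + 0)*o + 6*p)/4 = 9 + (o*o + 6*p)/4 = 9 + (o² + 6*p)/4 = 9 + (o²/4 + 3*p/2) = 9 + o²/4 + 3*p/2)
(10 + m(0, L((4*(-4))*(-1))))*J(3) = (10 + (9 + (¼)*0² + 3*((4*(-4))*(-1))/2))*((½)/3) = (10 + (9 + (¼)*0 + 3*(-16*(-1))/2))*((½)*(⅓)) = (10 + (9 + 0 + (3/2)*16))*(⅙) = (10 + (9 + 0 + 24))*(⅙) = (10 + 33)*(⅙) = 43*(⅙) = 43/6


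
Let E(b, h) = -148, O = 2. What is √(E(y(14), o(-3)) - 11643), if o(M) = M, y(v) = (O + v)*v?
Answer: I*√11791 ≈ 108.59*I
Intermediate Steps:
y(v) = v*(2 + v) (y(v) = (2 + v)*v = v*(2 + v))
√(E(y(14), o(-3)) - 11643) = √(-148 - 11643) = √(-11791) = I*√11791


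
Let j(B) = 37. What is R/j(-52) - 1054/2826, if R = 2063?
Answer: 2895520/52281 ≈ 55.384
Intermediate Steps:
R/j(-52) - 1054/2826 = 2063/37 - 1054/2826 = 2063*(1/37) - 1054*1/2826 = 2063/37 - 527/1413 = 2895520/52281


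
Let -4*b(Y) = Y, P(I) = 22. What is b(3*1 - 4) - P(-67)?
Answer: -87/4 ≈ -21.750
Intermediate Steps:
b(Y) = -Y/4
b(3*1 - 4) - P(-67) = -(3*1 - 4)/4 - 1*22 = -(3 - 4)/4 - 22 = -1/4*(-1) - 22 = 1/4 - 22 = -87/4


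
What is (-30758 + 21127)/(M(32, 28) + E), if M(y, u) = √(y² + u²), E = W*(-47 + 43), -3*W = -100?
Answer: 722325/8983 + 86679*√113/35932 ≈ 106.05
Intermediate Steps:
W = 100/3 (W = -⅓*(-100) = 100/3 ≈ 33.333)
E = -400/3 (E = 100*(-47 + 43)/3 = (100/3)*(-4) = -400/3 ≈ -133.33)
M(y, u) = √(u² + y²)
(-30758 + 21127)/(M(32, 28) + E) = (-30758 + 21127)/(√(28² + 32²) - 400/3) = -9631/(√(784 + 1024) - 400/3) = -9631/(√1808 - 400/3) = -9631/(4*√113 - 400/3) = -9631/(-400/3 + 4*√113)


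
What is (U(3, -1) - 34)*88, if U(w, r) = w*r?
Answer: -3256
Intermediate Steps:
U(w, r) = r*w
(U(3, -1) - 34)*88 = (-1*3 - 34)*88 = (-3 - 34)*88 = -37*88 = -3256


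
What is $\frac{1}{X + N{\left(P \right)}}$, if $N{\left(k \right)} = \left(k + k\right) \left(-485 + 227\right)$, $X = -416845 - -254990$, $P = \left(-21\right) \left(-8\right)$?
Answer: $- \frac{1}{248543} \approx -4.0235 \cdot 10^{-6}$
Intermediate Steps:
$P = 168$
$X = -161855$ ($X = -416845 + 254990 = -161855$)
$N{\left(k \right)} = - 516 k$ ($N{\left(k \right)} = 2 k \left(-258\right) = - 516 k$)
$\frac{1}{X + N{\left(P \right)}} = \frac{1}{-161855 - 86688} = \frac{1}{-248543} = - \frac{1}{248543}$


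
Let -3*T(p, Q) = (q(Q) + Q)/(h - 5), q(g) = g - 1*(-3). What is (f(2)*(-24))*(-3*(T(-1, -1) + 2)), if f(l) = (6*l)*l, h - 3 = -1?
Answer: 3648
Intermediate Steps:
h = 2 (h = 3 - 1 = 2)
q(g) = 3 + g (q(g) = g + 3 = 3 + g)
f(l) = 6*l²
T(p, Q) = ⅓ + 2*Q/9 (T(p, Q) = -((3 + Q) + Q)/(3*(2 - 5)) = -(3 + 2*Q)/(3*(-3)) = -(3 + 2*Q)*(-1)/(3*3) = -(-1 - 2*Q/3)/3 = ⅓ + 2*Q/9)
(f(2)*(-24))*(-3*(T(-1, -1) + 2)) = ((6*2²)*(-24))*(-3*((⅓ + (2/9)*(-1)) + 2)) = ((6*4)*(-24))*(-3*((⅓ - 2/9) + 2)) = (24*(-24))*(-3*(⅑ + 2)) = -(-1728)*19/9 = -576*(-19/3) = 3648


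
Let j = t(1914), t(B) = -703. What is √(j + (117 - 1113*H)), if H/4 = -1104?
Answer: √4914422 ≈ 2216.8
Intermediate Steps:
H = -4416 (H = 4*(-1104) = -4416)
j = -703
√(j + (117 - 1113*H)) = √(-703 + (117 - 1113*(-4416))) = √(-703 + (117 + 4915008)) = √(-703 + 4915125) = √4914422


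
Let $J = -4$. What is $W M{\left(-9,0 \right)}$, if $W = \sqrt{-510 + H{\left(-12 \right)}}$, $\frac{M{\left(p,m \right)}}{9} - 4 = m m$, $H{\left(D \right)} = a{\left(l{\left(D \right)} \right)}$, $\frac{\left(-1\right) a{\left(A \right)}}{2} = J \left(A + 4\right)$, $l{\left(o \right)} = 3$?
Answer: $36 i \sqrt{454} \approx 767.06 i$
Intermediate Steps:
$a{\left(A \right)} = 32 + 8 A$ ($a{\left(A \right)} = - 2 \left(- 4 \left(A + 4\right)\right) = - 2 \left(- 4 \left(4 + A\right)\right) = - 2 \left(-16 - 4 A\right) = 32 + 8 A$)
$H{\left(D \right)} = 56$ ($H{\left(D \right)} = 32 + 8 \cdot 3 = 32 + 24 = 56$)
$M{\left(p,m \right)} = 36 + 9 m^{2}$ ($M{\left(p,m \right)} = 36 + 9 m m = 36 + 9 m^{2}$)
$W = i \sqrt{454}$ ($W = \sqrt{-510 + 56} = \sqrt{-454} = i \sqrt{454} \approx 21.307 i$)
$W M{\left(-9,0 \right)} = i \sqrt{454} \left(36 + 9 \cdot 0^{2}\right) = i \sqrt{454} \left(36 + 9 \cdot 0\right) = i \sqrt{454} \left(36 + 0\right) = i \sqrt{454} \cdot 36 = 36 i \sqrt{454}$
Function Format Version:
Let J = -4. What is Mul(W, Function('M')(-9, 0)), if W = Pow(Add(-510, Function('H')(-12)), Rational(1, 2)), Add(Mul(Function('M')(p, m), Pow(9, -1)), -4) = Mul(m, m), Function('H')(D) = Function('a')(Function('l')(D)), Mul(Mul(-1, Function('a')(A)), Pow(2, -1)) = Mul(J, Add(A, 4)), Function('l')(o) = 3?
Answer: Mul(36, I, Pow(454, Rational(1, 2))) ≈ Mul(767.06, I)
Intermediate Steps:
Function('a')(A) = Add(32, Mul(8, A)) (Function('a')(A) = Mul(-2, Mul(-4, Add(A, 4))) = Mul(-2, Mul(-4, Add(4, A))) = Mul(-2, Add(-16, Mul(-4, A))) = Add(32, Mul(8, A)))
Function('H')(D) = 56 (Function('H')(D) = Add(32, Mul(8, 3)) = Add(32, 24) = 56)
Function('M')(p, m) = Add(36, Mul(9, Pow(m, 2))) (Function('M')(p, m) = Add(36, Mul(9, Mul(m, m))) = Add(36, Mul(9, Pow(m, 2))))
W = Mul(I, Pow(454, Rational(1, 2))) (W = Pow(Add(-510, 56), Rational(1, 2)) = Pow(-454, Rational(1, 2)) = Mul(I, Pow(454, Rational(1, 2))) ≈ Mul(21.307, I))
Mul(W, Function('M')(-9, 0)) = Mul(Mul(I, Pow(454, Rational(1, 2))), Add(36, Mul(9, Pow(0, 2)))) = Mul(Mul(I, Pow(454, Rational(1, 2))), Add(36, Mul(9, 0))) = Mul(Mul(I, Pow(454, Rational(1, 2))), Add(36, 0)) = Mul(Mul(I, Pow(454, Rational(1, 2))), 36) = Mul(36, I, Pow(454, Rational(1, 2)))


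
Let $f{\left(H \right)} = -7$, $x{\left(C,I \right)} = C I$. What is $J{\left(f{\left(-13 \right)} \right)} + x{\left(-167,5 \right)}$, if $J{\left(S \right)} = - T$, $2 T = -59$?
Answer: $- \frac{1611}{2} \approx -805.5$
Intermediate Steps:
$T = - \frac{59}{2}$ ($T = \frac{1}{2} \left(-59\right) = - \frac{59}{2} \approx -29.5$)
$J{\left(S \right)} = \frac{59}{2}$ ($J{\left(S \right)} = \left(-1\right) \left(- \frac{59}{2}\right) = \frac{59}{2}$)
$J{\left(f{\left(-13 \right)} \right)} + x{\left(-167,5 \right)} = \frac{59}{2} - 835 = - \frac{1611}{2}$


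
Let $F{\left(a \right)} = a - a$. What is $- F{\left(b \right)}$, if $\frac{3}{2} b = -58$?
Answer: $0$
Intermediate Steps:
$b = - \frac{116}{3}$ ($b = \frac{2}{3} \left(-58\right) = - \frac{116}{3} \approx -38.667$)
$F{\left(a \right)} = 0$
$- F{\left(b \right)} = \left(-1\right) 0 = 0$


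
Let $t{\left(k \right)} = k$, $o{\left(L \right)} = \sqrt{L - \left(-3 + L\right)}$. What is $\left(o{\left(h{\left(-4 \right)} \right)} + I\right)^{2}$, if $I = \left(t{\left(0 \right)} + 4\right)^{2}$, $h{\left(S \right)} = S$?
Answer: $\left(16 + \sqrt{3}\right)^{2} \approx 314.43$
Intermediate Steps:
$o{\left(L \right)} = \sqrt{3}$
$I = 16$ ($I = \left(0 + 4\right)^{2} = 4^{2} = 16$)
$\left(o{\left(h{\left(-4 \right)} \right)} + I\right)^{2} = \left(\sqrt{3} + 16\right)^{2} = \left(16 + \sqrt{3}\right)^{2}$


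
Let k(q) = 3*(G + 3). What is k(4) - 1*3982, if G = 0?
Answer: -3973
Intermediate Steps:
k(q) = 9 (k(q) = 3*(0 + 3) = 3*3 = 9)
k(4) - 1*3982 = 9 - 1*3982 = 9 - 3982 = -3973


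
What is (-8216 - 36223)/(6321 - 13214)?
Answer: 44439/6893 ≈ 6.4470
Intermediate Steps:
(-8216 - 36223)/(6321 - 13214) = -44439/(-6893) = -44439*(-1/6893) = 44439/6893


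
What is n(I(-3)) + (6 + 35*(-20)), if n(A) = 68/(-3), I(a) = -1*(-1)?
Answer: -2150/3 ≈ -716.67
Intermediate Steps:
I(a) = 1
n(A) = -68/3 (n(A) = 68*(-⅓) = -68/3)
n(I(-3)) + (6 + 35*(-20)) = -68/3 + (6 + 35*(-20)) = -68/3 + (6 - 700) = -68/3 - 694 = -2150/3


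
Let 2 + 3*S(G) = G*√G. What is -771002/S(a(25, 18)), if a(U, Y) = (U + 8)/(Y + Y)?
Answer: 7993748736/5581 + 610633584*√33/5581 ≈ 2.0608e+6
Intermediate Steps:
a(U, Y) = (8 + U)/(2*Y) (a(U, Y) = (8 + U)/((2*Y)) = (8 + U)*(1/(2*Y)) = (8 + U)/(2*Y))
S(G) = -⅔ + G^(3/2)/3 (S(G) = -⅔ + (G*√G)/3 = -⅔ + G^(3/2)/3)
-771002/S(a(25, 18)) = -771002/(-⅔ + ((½)*(8 + 25)/18)^(3/2)/3) = -771002/(-⅔ + ((½)*(1/18)*33)^(3/2)/3) = -771002/(-⅔ + (11/12)^(3/2)/3) = -771002/(-⅔ + (11*√33/72)/3) = -771002/(-⅔ + 11*√33/216)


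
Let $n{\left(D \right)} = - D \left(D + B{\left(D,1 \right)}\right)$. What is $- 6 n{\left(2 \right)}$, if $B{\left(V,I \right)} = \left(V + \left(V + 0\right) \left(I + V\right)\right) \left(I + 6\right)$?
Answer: $696$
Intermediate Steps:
$B{\left(V,I \right)} = \left(6 + I\right) \left(V + V \left(I + V\right)\right)$ ($B{\left(V,I \right)} = \left(V + V \left(I + V\right)\right) \left(6 + I\right) = \left(6 + I\right) \left(V + V \left(I + V\right)\right)$)
$n{\left(D \right)} = - D \left(D + D \left(14 + 7 D\right)\right)$ ($n{\left(D \right)} = - D \left(D + D \left(6 + 1^{2} + 6 D + 7 \cdot 1 + 1 D\right)\right) = - D \left(D + D \left(6 + 1 + 6 D + 7 + D\right)\right) = - D \left(D + D \left(14 + 7 D\right)\right)$)
$- 6 n{\left(2 \right)} = - 6 \left(- 2^{2} \left(15 + 7 \cdot 2\right)\right) = - 6 \left(\left(-1\right) 4 \left(15 + 14\right)\right) = - 6 \left(\left(-1\right) 4 \cdot 29\right) = \left(-6\right) \left(-116\right) = 696$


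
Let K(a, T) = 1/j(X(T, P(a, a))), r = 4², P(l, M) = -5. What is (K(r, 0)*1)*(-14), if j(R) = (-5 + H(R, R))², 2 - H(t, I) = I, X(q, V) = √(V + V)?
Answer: 14*I/(I + 6*√10) ≈ 0.038781 + 0.73582*I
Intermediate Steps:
X(q, V) = √2*√V (X(q, V) = √(2*V) = √2*√V)
H(t, I) = 2 - I
r = 16
j(R) = (-3 - R)² (j(R) = (-5 + (2 - R))² = (-3 - R)²)
K(a, T) = (3 + I*√10)⁻² (K(a, T) = 1/((3 + √2*√(-5))²) = 1/((3 + √2*(I*√5))²) = 1/((3 + I*√10)²) = (3 + I*√10)⁻²)
(K(r, 0)*1)*(-14) = (1/(3 + I*√10)²)*(-14) = -14/(3 + I*√10)²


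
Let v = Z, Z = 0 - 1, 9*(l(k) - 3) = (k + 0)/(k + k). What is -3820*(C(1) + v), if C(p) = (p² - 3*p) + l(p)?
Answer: -1910/9 ≈ -212.22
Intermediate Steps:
l(k) = 55/18 (l(k) = 3 + ((k + 0)/(k + k))/9 = 3 + (k/((2*k)))/9 = 3 + (k*(1/(2*k)))/9 = 3 + (⅑)*(½) = 3 + 1/18 = 55/18)
C(p) = 55/18 + p² - 3*p (C(p) = (p² - 3*p) + 55/18 = 55/18 + p² - 3*p)
Z = -1
v = -1
-3820*(C(1) + v) = -3820*((55/18 + 1² - 3*1) - 1) = -3820*((55/18 + 1 - 3) - 1) = -3820*(19/18 - 1) = -3820*1/18 = -1910/9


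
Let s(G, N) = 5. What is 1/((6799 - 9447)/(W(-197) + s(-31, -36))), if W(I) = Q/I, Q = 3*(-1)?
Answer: -247/130414 ≈ -0.0018940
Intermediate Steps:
Q = -3
W(I) = -3/I
1/((6799 - 9447)/(W(-197) + s(-31, -36))) = 1/((6799 - 9447)/(-3/(-197) + 5)) = 1/(-2648/(-3*(-1/197) + 5)) = 1/(-2648/(3/197 + 5)) = 1/(-2648/988/197) = 1/(-2648*197/988) = 1/(-130414/247) = -247/130414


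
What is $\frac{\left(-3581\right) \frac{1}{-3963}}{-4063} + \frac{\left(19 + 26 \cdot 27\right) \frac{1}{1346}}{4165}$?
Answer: $- \frac{71143739}{758549626590} \approx -9.3789 \cdot 10^{-5}$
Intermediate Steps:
$\frac{\left(-3581\right) \frac{1}{-3963}}{-4063} + \frac{\left(19 + 26 \cdot 27\right) \frac{1}{1346}}{4165} = \left(-3581\right) \left(- \frac{1}{3963}\right) \left(- \frac{1}{4063}\right) + \left(19 + 702\right) \frac{1}{1346} \cdot \frac{1}{4165} = \frac{3581}{3963} \left(- \frac{1}{4063}\right) + 721 \cdot \frac{1}{1346} \cdot \frac{1}{4165} = - \frac{3581}{16101669} + \frac{721}{1346} \cdot \frac{1}{4165} = - \frac{3581}{16101669} + \frac{103}{800870} = - \frac{71143739}{758549626590}$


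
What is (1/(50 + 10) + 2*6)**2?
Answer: 519841/3600 ≈ 144.40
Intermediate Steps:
(1/(50 + 10) + 2*6)**2 = (1/60 + 12)**2 = (721/60)**2 = 519841/3600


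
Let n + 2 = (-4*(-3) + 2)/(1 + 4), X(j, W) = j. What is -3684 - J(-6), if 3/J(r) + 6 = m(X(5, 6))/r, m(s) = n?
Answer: -338883/92 ≈ -3683.5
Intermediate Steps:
n = ⅘ (n = -2 + (-4*(-3) + 2)/(1 + 4) = -2 + (12 + 2)/5 = -2 + 14*(⅕) = -2 + 14/5 = ⅘ ≈ 0.80000)
m(s) = ⅘
J(r) = 3/(-6 + 4/(5*r))
-3684 - J(-6) = -3684 - (-15)*(-6)/(-4 + 30*(-6)) = -3684 - (-15)*(-6)/(-4 - 180) = -3684 - (-15)*(-6)/(-184) = -3684 - (-15)*(-6)*(-1)/184 = -3684 - 1*(-45/92) = -3684 + 45/92 = -338883/92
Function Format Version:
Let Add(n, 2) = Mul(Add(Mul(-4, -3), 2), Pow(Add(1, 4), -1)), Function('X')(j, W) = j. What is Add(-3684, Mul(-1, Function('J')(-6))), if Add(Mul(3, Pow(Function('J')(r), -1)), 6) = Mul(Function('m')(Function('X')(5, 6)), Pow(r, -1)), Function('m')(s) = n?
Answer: Rational(-338883, 92) ≈ -3683.5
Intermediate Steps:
n = Rational(4, 5) (n = Add(-2, Mul(Add(Mul(-4, -3), 2), Pow(Add(1, 4), -1))) = Add(-2, Mul(Add(12, 2), Pow(5, -1))) = Add(-2, Mul(14, Rational(1, 5))) = Add(-2, Rational(14, 5)) = Rational(4, 5) ≈ 0.80000)
Function('m')(s) = Rational(4, 5)
Function('J')(r) = Mul(3, Pow(Add(-6, Mul(Rational(4, 5), Pow(r, -1))), -1))
Add(-3684, Mul(-1, Function('J')(-6))) = Add(-3684, Mul(-1, Mul(-15, -6, Pow(Add(-4, Mul(30, -6)), -1)))) = Add(-3684, Mul(-1, Mul(-15, -6, Pow(Add(-4, -180), -1)))) = Add(-3684, Mul(-1, Mul(-15, -6, Pow(-184, -1)))) = Add(-3684, Mul(-1, Mul(-15, -6, Rational(-1, 184)))) = Add(-3684, Mul(-1, Rational(-45, 92))) = Add(-3684, Rational(45, 92)) = Rational(-338883, 92)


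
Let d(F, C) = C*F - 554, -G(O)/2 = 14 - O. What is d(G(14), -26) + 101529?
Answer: 100975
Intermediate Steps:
G(O) = -28 + 2*O (G(O) = -2*(14 - O) = -28 + 2*O)
d(F, C) = -554 + C*F
d(G(14), -26) + 101529 = (-554 - 26*(-28 + 2*14)) + 101529 = (-554 - 26*(-28 + 28)) + 101529 = (-554 - 26*0) + 101529 = (-554 + 0) + 101529 = -554 + 101529 = 100975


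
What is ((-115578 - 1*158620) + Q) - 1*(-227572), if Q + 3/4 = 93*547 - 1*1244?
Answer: 12001/4 ≈ 3000.3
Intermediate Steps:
Q = 198505/4 (Q = -3/4 + (93*547 - 1*1244) = -3/4 + (50871 - 1244) = -3/4 + 49627 = 198505/4 ≈ 49626.)
((-115578 - 1*158620) + Q) - 1*(-227572) = ((-115578 - 1*158620) + 198505/4) - 1*(-227572) = ((-115578 - 158620) + 198505/4) + 227572 = (-274198 + 198505/4) + 227572 = -898287/4 + 227572 = 12001/4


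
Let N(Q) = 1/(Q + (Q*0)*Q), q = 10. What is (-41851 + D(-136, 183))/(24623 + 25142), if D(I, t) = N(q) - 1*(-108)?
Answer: -417429/497650 ≈ -0.83880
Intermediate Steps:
N(Q) = 1/Q (N(Q) = 1/(Q + 0*Q) = 1/(Q + 0) = 1/Q)
D(I, t) = 1081/10 (D(I, t) = 1/10 - 1*(-108) = 1/10 + 108 = 1081/10)
(-41851 + D(-136, 183))/(24623 + 25142) = (-41851 + 1081/10)/(24623 + 25142) = -417429/10/49765 = -417429/10*1/49765 = -417429/497650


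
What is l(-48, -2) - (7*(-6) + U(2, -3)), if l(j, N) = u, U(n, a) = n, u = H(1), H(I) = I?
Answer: 41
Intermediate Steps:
u = 1
l(j, N) = 1
l(-48, -2) - (7*(-6) + U(2, -3)) = 1 - (7*(-6) + 2) = 1 - (-42 + 2) = 1 - 1*(-40) = 1 + 40 = 41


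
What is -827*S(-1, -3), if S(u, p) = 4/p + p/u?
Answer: -4135/3 ≈ -1378.3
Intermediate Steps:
-827*S(-1, -3) = -827*(4/(-3) - 3/(-1)) = -827*(4*(-⅓) - 3*(-1)) = -827*(-4/3 + 3) = -827*5/3 = -4135/3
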